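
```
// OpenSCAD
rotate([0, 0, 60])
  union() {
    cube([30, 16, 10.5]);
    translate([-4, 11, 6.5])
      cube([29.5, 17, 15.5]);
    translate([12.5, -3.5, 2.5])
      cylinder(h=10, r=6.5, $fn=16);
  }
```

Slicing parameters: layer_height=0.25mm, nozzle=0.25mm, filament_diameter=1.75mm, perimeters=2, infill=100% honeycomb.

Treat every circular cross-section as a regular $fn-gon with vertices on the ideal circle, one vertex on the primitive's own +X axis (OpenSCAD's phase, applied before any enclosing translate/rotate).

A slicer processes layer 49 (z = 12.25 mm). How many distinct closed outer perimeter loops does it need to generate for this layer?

At z = 12.25 mm: the cube is absent (z outside [0, 10.5]); the 29.5×17 cube at (-4, 11) contributes its full rectangle; the r=6.5 cylinder at (12.5, -3.5) gives a regular 16-gon of circumradius 6.5 (constant along its height); Merging all regions: the 2 present regions are separate (no shared area or edge), so areas and boundary lengths simply add and each stays a separate island — 2 connected regions; (rotated 60° about Z; rotation is an isometry so areas/perimeters/island counts are preserved). The result has 2 disconnected regions.

2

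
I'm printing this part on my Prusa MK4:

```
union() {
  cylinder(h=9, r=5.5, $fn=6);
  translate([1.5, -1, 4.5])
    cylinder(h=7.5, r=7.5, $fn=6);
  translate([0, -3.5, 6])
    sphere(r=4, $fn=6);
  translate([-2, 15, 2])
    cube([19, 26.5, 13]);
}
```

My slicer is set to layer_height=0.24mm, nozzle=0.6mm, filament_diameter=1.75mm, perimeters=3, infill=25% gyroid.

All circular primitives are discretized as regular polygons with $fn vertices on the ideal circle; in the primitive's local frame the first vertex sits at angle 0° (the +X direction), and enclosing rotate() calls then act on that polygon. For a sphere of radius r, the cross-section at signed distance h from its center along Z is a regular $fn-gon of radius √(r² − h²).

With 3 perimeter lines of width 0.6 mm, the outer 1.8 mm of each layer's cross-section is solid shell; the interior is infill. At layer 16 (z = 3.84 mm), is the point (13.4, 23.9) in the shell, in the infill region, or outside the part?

infill

At z = 3.84 mm: the r=5.5 cylinder contributes a regular 6-gon of circumradius 5.5; the cylinder at (1.5, -1) is not intersected at this z (z outside [4.5, 12]); the sphere at (0, -3.5): section is a regular 6-gon, circumradius = √(r²−h²) = √(4²−2.16²) = 3.367; the cube at (-2, 15) (footprint 19×26.5) is included at this height; Taking the union: the regions partially overlap (shared area 22.31 mm²), so overlapping operands fuse into one piece — 2 connected regions. Overall, the cross-section has 2 separate islands. The nearest boundary edge runs (17.00, 41.50)→(17.00, 15.00); distance from the point to it = 3.60 mm. (Shell/infill is judged within the island containing the point — the largest one.) The point is inside the cross-section and 3.60 mm from the nearest boundary — more than the 1.8 mm shell width (3 × 0.6), so it's in the infill interior.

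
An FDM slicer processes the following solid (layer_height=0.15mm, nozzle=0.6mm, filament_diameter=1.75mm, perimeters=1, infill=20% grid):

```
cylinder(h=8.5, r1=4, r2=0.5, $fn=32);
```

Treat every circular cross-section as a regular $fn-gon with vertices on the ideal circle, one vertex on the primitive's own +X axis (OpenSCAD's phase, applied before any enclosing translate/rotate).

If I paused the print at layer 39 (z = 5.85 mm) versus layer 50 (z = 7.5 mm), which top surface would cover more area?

layer 39 (z = 5.85 mm)

Layer 39 (z = 5.85): the cone (r1=4→r2=0.5) has section circumradius 1.591 here — a regular 32-gon (area = (32/2)·1.591²·sin(360°/32) = 7.90 mm²). So its area = 7.90 mm². Layer 50 (z = 7.5): the cone: at t=0.882 of its height the radius interpolates to r₁+(r₂−r₁)t = 0.912, giving a regular 32-gon of that circumradius (area = (32/2)·0.912²·sin(360°/32) = 2.59 mm²). So its area = 2.59 mm². Layer 39 is larger (7.90 vs 2.59 mm²).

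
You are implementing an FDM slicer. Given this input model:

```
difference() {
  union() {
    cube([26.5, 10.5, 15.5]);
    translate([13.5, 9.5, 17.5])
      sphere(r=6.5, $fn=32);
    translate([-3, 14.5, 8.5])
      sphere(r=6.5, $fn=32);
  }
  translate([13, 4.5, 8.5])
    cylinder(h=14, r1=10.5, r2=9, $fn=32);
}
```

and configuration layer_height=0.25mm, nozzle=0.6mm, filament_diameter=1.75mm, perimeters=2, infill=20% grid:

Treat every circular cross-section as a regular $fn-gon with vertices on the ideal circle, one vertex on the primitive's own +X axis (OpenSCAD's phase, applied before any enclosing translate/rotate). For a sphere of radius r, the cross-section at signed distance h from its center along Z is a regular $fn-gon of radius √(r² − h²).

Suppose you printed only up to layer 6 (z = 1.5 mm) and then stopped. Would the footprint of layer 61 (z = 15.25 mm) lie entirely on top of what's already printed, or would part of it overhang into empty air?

part overhangs

Compare the two slices. At z = 1.5: the 26.5×10.5 cube contributes its full rectangle (area 278.25 mm²); the sphere at (13.5, 9.5) is absent (|z−center|=16.000 > r=6.5); the sphere at (-3, 14.5) is absent (|z−center|=7.000 > r=6.5); Merging all regions: only the 26.5×10.5 cube is present, so the union is just that shape — area = 278.25 mm²; the cone at (13, 4.5) is absent (z outside [8.5, 22.5]); Subtracting the remaining from the first: none of the subtracted shapes is present at this height, so that combined region is unchanged — area = 278.25 mm². At z = 15.25: the cube is present — its section is the full 26.5×10.5 rectangle (area 278.25 mm²); the r=6.5 sphere at (13.5, 9.5) contributes a regular 32-gon of circumradius √(6.5²−2.25²) = 6.098 (area = (32/2)·6.098²·sin(360°/32) = 116.08 mm²); the sphere at (-3, 14.5) is not intersected at this z (|z−center|=6.750 > r=6.5); Merging all regions: the regions partially overlap — summed areas 394.33 mm² minus the doubly-counted overlap 70.14 mm² gives 324.19 mm² — area = 324.19 mm²; the cone at (13, 4.5) contributes a regular 32-gon of circumradius 9.777 (interpolated between r1=10.5 and r2=9 at t=0.482) (area = (32/2)·9.777²·sin(360°/32) = 298.37 mm²); After the difference (first − rest): starting from that combined region (324.19 mm²), the cone at (13, 4.5) partially overlaps it — only the 229.27 mm² overlap (of its 298.37 mm²) is removed, clipping the outline — area = 94.93 mm². Checking containment: at z = 15.25 the cross-section extends beyond the z = 1.5 cross-section by about 10.23 mm².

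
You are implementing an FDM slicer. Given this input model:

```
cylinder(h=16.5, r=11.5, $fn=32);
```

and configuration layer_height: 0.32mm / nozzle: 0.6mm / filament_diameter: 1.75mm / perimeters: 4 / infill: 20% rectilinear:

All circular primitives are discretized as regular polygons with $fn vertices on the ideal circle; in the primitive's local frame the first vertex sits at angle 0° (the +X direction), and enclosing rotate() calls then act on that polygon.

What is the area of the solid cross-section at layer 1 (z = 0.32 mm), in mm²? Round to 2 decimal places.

412.81 mm²

At z = 0.32 mm: the r=11.5 cylinder gives a regular 32-gon of circumradius 11.5 (constant along its height) (area = (32/2)·11.500²·sin(360°/32) = 412.81 mm²). Overall, the cross-section is a single solid region. Net area = 412.81 mm².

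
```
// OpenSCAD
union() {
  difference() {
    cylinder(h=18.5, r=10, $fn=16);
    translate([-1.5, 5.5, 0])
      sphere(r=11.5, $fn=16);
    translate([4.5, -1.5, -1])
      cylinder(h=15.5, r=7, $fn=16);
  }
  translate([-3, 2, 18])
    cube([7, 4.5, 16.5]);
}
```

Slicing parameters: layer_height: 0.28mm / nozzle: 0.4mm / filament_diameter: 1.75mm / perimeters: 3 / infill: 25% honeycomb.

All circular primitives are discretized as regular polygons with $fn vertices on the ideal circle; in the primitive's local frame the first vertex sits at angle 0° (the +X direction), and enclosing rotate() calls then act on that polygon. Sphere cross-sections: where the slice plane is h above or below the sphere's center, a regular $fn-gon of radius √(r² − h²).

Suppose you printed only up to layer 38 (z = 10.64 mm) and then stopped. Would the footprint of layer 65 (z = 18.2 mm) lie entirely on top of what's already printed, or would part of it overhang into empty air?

part overhangs

Compare the two slices. At z = 10.64: the cylinder: section is a regular 16-gon, circumradius r=10 (area = (16/2)·10.000²·sin(360°/16) = 306.15 mm²); the sphere at (-1.5, 5.5): section is a regular 16-gon, circumradius = √(r²−h²) = √(11.5²−10.64²) = 4.364 (area = (16/2)·4.364²·sin(360°/16) = 58.29 mm²); the r=7 cylinder at (4.5, -1.5) contributes a regular 16-gon of circumradius 7 (area = (16/2)·7.000²·sin(360°/16) = 150.01 mm²); Taking the first minus the rest: starting from the r=10 cylinder (306.15 mm²), the r=11.5 sphere at (-1.5, 5.5) partially overlaps it — only the 57.96 mm² overlap (of its 58.29 mm²) is removed, clipping the outline; the r=7 cylinder at (4.5, -1.5) partially overlaps it — only the 124.47 mm² overlap (of its 150.01 mm²) is removed, clipping the outline — area = 123.71 mm²; the cube at (-3, 2) does not reach this height (z outside [18, 34.5]); Merging all regions: only that combined region is present, so the union is just that shape — area = 123.71 mm². At z = 18.2: the r=10 cylinder contributes a regular 16-gon of circumradius 10 (area = (16/2)·10.000²·sin(360°/16) = 306.15 mm²); the sphere at (-1.5, 5.5) is not intersected at this z (|z−center|=18.200 > r=11.5); the cylinder at (4.5, -1.5) is absent (z outside [-1, 14.5]); Subtracting the remaining from the first: none of the subtracted shapes is present at this height, so the r=10 cylinder is unchanged — area = 306.15 mm²; the cube at (-3, 2) (footprint 7×4.5) is included at this height (area 31.50 mm²); Combining (union): the 7×4.5 cube at (-3, 2) lies entirely inside the result so far, so the union is just the result so far — area = 306.15 mm². Checking containment: at z = 18.2 the cross-section extends beyond the z = 10.64 cross-section by about 182.43 mm².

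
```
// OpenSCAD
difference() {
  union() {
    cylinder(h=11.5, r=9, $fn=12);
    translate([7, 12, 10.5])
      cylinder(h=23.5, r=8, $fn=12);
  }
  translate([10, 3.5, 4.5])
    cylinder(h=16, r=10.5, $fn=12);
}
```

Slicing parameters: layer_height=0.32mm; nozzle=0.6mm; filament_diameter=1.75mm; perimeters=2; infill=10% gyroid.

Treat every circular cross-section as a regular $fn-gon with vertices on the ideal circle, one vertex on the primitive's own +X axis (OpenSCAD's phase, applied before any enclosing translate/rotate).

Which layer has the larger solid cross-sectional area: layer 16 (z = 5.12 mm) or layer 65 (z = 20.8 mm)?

layer 65 (z = 20.8 mm)

Layer 16 (z = 5.12): the r=9 cylinder gives a regular 12-gon of circumradius 9 (constant along its height) (area = (12/2)·9.000²·sin(360°/12) = 243.00 mm²); the cylinder at (7, 12) is not intersected at this z (z outside [10.5, 34]); Taking the union: only the r=9 cylinder is present, so the union is just that shape — area = 243.00 mm²; the r=10.5 cylinder at (10, 3.5) contributes a regular 12-gon of circumradius 10.5 (area = (12/2)·10.500²·sin(360°/12) = 330.75 mm²); Taking the first minus the rest: starting from the result so far (243.00 mm²), the r=10.5 cylinder at (10, 3.5) partially overlaps it — only the 93.74 mm² overlap (of its 330.75 mm²) is removed, clipping the outline — area = 149.26 mm². So its area = 149.26 mm². Layer 65 (z = 20.8): the cylinder is absent (z outside [0, 11.5]); the cylinder at (7, 12): section is a regular 12-gon, circumradius r=8 (area = (12/2)·8.000²·sin(360°/12) = 192.00 mm²); Combining (union): only the r=8 cylinder at (7, 12) is present, so the union is just that shape — area = 192.00 mm²; the cylinder at (10, 3.5) is not intersected at this z (z outside [4.5, 20.5]); Subtracting the remaining from the first: none of the subtracted shapes is present at this height, so that combined region is unchanged — area = 192.00 mm². So its area = 192.00 mm². Layer 65 is larger (192.00 vs 149.26 mm²).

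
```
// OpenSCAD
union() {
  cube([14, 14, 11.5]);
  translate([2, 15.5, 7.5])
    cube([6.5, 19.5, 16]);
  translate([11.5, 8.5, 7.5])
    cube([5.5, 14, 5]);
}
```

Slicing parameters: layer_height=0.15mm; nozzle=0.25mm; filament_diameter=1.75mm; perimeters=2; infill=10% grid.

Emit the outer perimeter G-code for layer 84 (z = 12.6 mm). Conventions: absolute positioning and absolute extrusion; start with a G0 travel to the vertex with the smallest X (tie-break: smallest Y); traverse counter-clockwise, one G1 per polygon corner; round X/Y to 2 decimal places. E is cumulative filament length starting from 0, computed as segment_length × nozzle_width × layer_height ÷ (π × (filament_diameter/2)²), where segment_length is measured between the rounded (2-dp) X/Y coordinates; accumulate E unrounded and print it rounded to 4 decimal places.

At z = 12.6 mm: the cube does not reach this height (z outside [0, 11.5]); the cube at (2, 15.5) (footprint 6.5×19.5) is included at this height; the cube at (11.5, 8.5) is not intersected at this z (z outside [7.5, 12.5]); Taking the union: only the 6.5×19.5 cube at (2, 15.5) is present, so the union is just that shape — 1 connected region. The outline is a single polygon with 4 vertices. Extrusion per mm of travel: 0.25 × 0.15 / (π × 0.875²) = 0.015591. Accumulating E over each segment gives final E = 0.8107.

G0 X2.00 Y15.50 Z12.60
G1 X8.50 Y15.50 E0.1013
G1 X8.50 Y35.00 E0.4054
G1 X2.00 Y35.00 E0.5067
G1 X2.00 Y15.50 E0.8107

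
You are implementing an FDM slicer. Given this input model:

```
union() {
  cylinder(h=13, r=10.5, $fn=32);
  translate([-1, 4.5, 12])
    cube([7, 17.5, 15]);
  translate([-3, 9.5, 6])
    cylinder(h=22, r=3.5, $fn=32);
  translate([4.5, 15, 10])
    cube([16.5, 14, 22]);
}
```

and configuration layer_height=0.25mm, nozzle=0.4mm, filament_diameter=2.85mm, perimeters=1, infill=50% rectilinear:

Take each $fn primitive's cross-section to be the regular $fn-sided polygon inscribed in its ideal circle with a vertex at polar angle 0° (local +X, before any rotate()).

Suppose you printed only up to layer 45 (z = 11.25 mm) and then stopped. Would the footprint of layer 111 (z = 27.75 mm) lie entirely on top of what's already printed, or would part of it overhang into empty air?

entirely on top

Compare the two slices. At z = 11.25: the cylinder: section is a regular 32-gon, circumradius r=10.5 (area = (32/2)·10.500²·sin(360°/32) = 344.14 mm²); the cube at (-1, 4.5) is not intersected at this z (z outside [12, 27]); the r=3.5 cylinder at (-3, 9.5) gives a regular 32-gon of circumradius 3.5 (constant along its height) (area = (32/2)·3.500²·sin(360°/32) = 38.24 mm²); the cube at (4.5, 15) (footprint 16.5×14) is included at this height (area 231.00 mm²); Taking the union: the regions partially overlap — summed areas 613.38 mm² minus the doubly-counted overlap 21.27 mm² gives 592.10 mm² — area = 592.10 mm². At z = 27.75: the cylinder is not intersected at this z (z outside [0, 13]); the cube at (-1, 4.5) is absent (z outside [12, 27]); the cylinder at (-3, 9.5): section is a regular 32-gon, circumradius r=3.5 (area = (32/2)·3.500²·sin(360°/32) = 38.24 mm²); the cube at (4.5, 15) is present — its section is the full 16.5×14 rectangle (area 231.00 mm²); Combining (union): the 2 present regions are separate (no shared area or edge), so areas and boundary lengths simply add and each stays a separate island — area = 269.24 mm². Checking containment: the cross-section at z = 27.75 is a subset of the cross-section at z = 11.25.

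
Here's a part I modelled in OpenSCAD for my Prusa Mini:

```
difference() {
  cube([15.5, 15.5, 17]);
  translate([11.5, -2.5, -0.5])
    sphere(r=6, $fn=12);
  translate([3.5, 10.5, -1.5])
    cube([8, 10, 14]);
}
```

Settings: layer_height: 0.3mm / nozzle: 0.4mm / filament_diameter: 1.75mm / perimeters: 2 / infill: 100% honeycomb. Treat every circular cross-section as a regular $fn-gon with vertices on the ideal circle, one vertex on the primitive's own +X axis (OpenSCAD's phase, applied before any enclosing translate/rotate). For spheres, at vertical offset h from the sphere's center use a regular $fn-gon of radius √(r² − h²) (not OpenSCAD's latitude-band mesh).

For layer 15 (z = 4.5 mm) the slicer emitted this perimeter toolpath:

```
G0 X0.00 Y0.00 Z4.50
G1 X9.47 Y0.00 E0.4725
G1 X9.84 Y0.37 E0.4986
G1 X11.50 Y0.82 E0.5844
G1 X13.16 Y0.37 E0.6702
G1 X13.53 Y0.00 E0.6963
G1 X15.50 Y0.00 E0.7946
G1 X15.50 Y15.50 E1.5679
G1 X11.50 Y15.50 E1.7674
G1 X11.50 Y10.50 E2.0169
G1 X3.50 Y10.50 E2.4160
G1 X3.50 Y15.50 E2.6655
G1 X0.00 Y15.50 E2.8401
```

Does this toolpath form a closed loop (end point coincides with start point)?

Start point (G0): (0.00, 0.00). End point (last G1): the path does not return to the start — open.

no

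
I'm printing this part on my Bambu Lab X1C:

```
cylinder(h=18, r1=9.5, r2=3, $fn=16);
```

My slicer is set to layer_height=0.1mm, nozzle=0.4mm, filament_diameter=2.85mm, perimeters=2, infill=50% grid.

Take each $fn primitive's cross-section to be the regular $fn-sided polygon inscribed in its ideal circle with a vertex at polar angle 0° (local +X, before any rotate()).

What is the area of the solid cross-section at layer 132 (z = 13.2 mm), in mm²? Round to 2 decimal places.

68.59 mm²

At z = 13.2 mm: the cone contributes a regular 16-gon of circumradius 4.733 (interpolated between r1=9.5 and r2=3 at t=0.733) (area = (16/2)·4.733²·sin(360°/16) = 68.59 mm²). Overall, the cross-section is a single solid region. Net area = 68.59 mm².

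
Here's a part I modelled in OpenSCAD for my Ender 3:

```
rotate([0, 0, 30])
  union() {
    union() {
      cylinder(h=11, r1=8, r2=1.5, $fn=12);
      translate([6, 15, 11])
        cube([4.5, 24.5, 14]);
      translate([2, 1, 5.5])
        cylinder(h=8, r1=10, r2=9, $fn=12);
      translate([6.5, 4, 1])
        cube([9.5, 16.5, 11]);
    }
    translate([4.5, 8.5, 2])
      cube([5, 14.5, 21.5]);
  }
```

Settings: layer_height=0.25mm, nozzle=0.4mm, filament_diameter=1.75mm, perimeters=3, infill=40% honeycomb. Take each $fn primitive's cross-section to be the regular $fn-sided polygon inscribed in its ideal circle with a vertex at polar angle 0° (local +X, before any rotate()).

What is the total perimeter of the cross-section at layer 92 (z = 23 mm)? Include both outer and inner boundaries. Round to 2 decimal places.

74.00 mm

At z = 23 mm: the cone is not intersected at this z (z outside [0, 11]); the cube at (6, 15) (footprint 4.5×24.5) is included at this height (perimeter 58.00 mm); the cone at (2, 1) is not intersected at this z (z outside [5.5, 13.5]); the cube at (6.5, 4) is not intersected at this z (z outside [1, 12]); Taking the union: only the 4.5×24.5 cube at (6, 15) is present, so the union is just that shape — boundary = 58.00 mm; the 5×14.5 cube at (4.5, 8.5) contributes its full rectangle (perimeter 39.00 mm); Taking the union: the regions partially overlap (shared area 28.00 mm²), so the edge portions inside another operand are dropped and the merged outline is re-measured after clipping — boundary = 74.00 mm; (whole slice rotated 30° about Z — lengths, areas and connectivity unchanged). Overall, the cross-section is a single solid region. Total boundary length (outer) = 74.00 mm.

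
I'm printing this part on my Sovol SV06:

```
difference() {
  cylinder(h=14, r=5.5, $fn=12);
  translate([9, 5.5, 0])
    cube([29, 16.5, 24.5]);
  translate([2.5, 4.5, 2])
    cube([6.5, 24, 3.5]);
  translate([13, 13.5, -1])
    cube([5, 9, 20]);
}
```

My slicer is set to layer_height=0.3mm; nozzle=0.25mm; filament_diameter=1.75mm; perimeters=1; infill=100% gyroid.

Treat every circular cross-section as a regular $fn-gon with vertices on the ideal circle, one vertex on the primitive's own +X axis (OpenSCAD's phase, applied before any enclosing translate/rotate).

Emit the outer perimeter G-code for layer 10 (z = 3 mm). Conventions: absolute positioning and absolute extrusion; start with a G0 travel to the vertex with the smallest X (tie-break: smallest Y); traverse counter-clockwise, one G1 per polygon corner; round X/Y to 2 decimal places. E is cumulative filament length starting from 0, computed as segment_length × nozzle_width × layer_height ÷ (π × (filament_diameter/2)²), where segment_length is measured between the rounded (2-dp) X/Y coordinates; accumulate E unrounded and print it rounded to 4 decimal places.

At z = 3 mm: the cylinder: section is a regular 12-gon, circumradius r=5.5; the 29×16.5 cube at (9, 5.5) contributes its full rectangle; the cube at (2.5, 4.5) is present — its section is the full 6.5×24 rectangle; the cube at (13, 13.5) (footprint 5×9) is included at this height; Subtracting the remaining from the first: starting from the r=5.5 cylinder, the 29×16.5 cube at (9, 5.5) misses the remaining region (no effect); the 6.5×24 cube at (2.5, 4.5) partially overlaps it — only the 0.11 mm² overlap (of its 156.00 mm²) is removed, clipping the outline; the 5×9 cube at (13, 13.5) misses the remaining region (no effect) — 1 connected region. The outline is a single polygon with 14 vertices. Extrusion per mm of travel: 0.25 × 0.3 / (π × 0.875²) = 0.031181. Accumulating E over each segment gives final E = 1.0716.

G0 X-5.50 Y0.00 Z3.00
G1 X-4.76 Y-2.75 E0.0888
G1 X-2.75 Y-4.76 E0.1774
G1 X0.00 Y-5.50 E0.2662
G1 X2.75 Y-4.76 E0.3550
G1 X4.76 Y-2.75 E0.4437
G1 X5.50 Y0.00 E0.5325
G1 X4.76 Y2.75 E0.6213
G1 X3.01 Y4.50 E0.6984
G1 X2.50 Y4.50 E0.7143
G1 X2.50 Y4.83 E0.7246
G1 X0.00 Y5.50 E0.8053
G1 X-2.75 Y4.76 E0.8941
G1 X-4.76 Y2.75 E0.9828
G1 X-5.50 Y0.00 E1.0716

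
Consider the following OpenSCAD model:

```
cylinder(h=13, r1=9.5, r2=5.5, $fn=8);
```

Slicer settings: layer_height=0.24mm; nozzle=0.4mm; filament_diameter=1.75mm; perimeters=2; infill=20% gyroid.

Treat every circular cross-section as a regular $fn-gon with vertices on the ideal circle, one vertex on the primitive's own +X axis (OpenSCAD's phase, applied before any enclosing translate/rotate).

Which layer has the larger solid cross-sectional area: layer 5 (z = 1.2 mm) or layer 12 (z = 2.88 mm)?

Layer 5 (z = 1.2): the cone contributes a regular 8-gon of circumradius 9.131 (interpolated between r1=9.5 and r2=5.5 at t=0.092) (area = (8/2)·9.131²·sin(360°/8) = 235.81 mm²). So its area = 235.81 mm². Layer 12 (z = 2.88): the cone: at t=0.222 of its height the radius interpolates to r₁+(r₂−r₁)t = 8.614, giving a regular 8-gon of that circumradius (area = (8/2)·8.614²·sin(360°/8) = 209.86 mm²). So its area = 209.86 mm². Layer 5 is larger (235.81 vs 209.86 mm²).

layer 5 (z = 1.2 mm)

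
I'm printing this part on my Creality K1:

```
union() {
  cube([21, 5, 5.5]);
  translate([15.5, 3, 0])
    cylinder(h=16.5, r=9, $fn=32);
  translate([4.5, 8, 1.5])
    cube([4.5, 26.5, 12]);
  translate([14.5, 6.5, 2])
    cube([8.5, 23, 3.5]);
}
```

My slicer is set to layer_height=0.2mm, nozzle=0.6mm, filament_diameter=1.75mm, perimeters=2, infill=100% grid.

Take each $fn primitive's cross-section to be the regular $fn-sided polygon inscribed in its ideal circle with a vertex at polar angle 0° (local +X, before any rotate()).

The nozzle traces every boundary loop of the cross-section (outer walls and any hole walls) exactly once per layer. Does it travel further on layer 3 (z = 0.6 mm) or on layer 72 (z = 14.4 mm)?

Layer 3 (z = 0.6): the cube (footprint 21×5) is included at this height (perimeter 52.00 mm); the r=9 cylinder at (15.5, 3) contributes a regular 32-gon of circumradius 9 (perimeter = 2·32·9.000·sin(180°/32) = 56.46 mm); the cube at (4.5, 8) does not reach this height (z outside [1.5, 13.5]); the cube at (14.5, 6.5) does not reach this height (z outside [2, 5.5]); Merging all regions: the regions partially overlap (shared area 71.70 mm²), so the edge portions inside another operand are dropped and the merged outline is re-measured after clipping — boundary = 70.17 mm. So its perimeter = 70.17 mm. Layer 72 (z = 14.4): the cube is not intersected at this z (z outside [0, 5.5]); the r=9 cylinder at (15.5, 3) contributes a regular 32-gon of circumradius 9 (perimeter = 2·32·9.000·sin(180°/32) = 56.46 mm); the cube at (4.5, 8) is not intersected at this z (z outside [1.5, 13.5]); the cube at (14.5, 6.5) is absent (z outside [2, 5.5]); Merging all regions: only the r=9 cylinder at (15.5, 3) is present, so the union is just that shape — boundary = 56.46 mm. So its perimeter = 56.46 mm. Layer 3 is larger (70.17 vs 56.46 mm).

layer 3 (z = 0.6 mm)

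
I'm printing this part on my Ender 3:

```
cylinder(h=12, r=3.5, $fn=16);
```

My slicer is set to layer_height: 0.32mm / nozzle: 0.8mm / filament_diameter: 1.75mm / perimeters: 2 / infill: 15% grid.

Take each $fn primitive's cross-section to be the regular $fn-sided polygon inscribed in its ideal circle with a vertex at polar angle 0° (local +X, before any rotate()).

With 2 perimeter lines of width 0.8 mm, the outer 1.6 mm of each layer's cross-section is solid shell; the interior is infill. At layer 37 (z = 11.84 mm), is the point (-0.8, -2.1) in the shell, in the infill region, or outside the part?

At z = 11.84 mm: the r=3.5 cylinder gives a regular 16-gon of circumradius 3.5 (constant along its height). Overall, the cross-section is a single solid region. The nearest boundary edge runs (-1.34, -3.23)→(-0.00, -3.50); distance from the point to it = 1.22 mm. The point is inside the cross-section, 1.22 mm from the nearest boundary — within the 1.6 mm shell band (2 × 0.8).

shell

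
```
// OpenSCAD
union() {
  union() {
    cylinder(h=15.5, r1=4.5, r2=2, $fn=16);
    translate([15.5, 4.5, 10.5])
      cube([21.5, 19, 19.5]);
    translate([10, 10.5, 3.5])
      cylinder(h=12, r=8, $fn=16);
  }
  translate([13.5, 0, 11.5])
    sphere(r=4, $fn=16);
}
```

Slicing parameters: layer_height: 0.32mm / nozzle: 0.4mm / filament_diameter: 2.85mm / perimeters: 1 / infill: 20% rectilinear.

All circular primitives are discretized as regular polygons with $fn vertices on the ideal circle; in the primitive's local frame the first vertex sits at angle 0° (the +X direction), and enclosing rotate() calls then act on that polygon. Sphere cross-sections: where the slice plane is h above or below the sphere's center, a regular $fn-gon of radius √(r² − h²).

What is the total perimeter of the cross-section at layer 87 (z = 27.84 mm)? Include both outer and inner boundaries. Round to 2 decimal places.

At z = 27.84 mm: the cone is absent (z outside [0, 15.5]); the cube at (15.5, 4.5) is present — its section is the full 21.5×19 rectangle (perimeter 81.00 mm); the cylinder at (10, 10.5) is not intersected at this z (z outside [3.5, 15.5]); Combining (union): only the 21.5×19 cube at (15.5, 4.5) is present, so the union is just that shape — boundary = 81.00 mm; the sphere at (13.5, 0) does not reach this height (|z−center|=16.340 > r=4); Taking the union: only that combined region is present, so the union is just that shape — boundary = 81.00 mm. Overall, the cross-section is a single solid region. Total boundary length (outer) = 81.00 mm.

81.00 mm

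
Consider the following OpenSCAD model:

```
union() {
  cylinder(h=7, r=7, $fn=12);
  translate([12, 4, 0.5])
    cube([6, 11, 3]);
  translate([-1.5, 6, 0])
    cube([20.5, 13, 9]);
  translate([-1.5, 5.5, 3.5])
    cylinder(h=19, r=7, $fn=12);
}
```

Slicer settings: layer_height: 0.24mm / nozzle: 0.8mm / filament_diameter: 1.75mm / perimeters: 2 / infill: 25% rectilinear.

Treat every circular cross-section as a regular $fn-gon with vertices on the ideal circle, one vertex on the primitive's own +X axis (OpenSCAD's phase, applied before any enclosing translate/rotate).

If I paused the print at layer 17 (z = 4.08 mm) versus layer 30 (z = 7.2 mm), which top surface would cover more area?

layer 17 (z = 4.08 mm)

Layer 17 (z = 4.08): the cylinder: section is a regular 12-gon, circumradius r=7 (area = (12/2)·7.000²·sin(360°/12) = 147.00 mm²); the cube at (12, 4) is absent (z outside [0.5, 3.5]); the cube at (-1.5, 6) is present — its section is the full 20.5×13 rectangle (area 266.50 mm²); the cylinder at (-1.5, 5.5): section is a regular 12-gon, circumradius r=7 (area = (12/2)·7.000²·sin(360°/12) = 147.00 mm²); Combining (union): the regions partially overlap — summed areas 560.50 mm² minus the doubly-counted overlap 104.44 mm² gives 456.06 mm² — area = 456.06 mm². So its area = 456.06 mm². Layer 30 (z = 7.2): the cylinder does not reach this height (z outside [0, 7]); the cube at (12, 4) is not intersected at this z (z outside [0.5, 3.5]); the 20.5×13 cube at (-1.5, 6) contributes its full rectangle (area 266.50 mm²); the cylinder at (-1.5, 5.5): section is a regular 12-gon, circumradius r=7 (area = (12/2)·7.000²·sin(360°/12) = 147.00 mm²); Combining (union): the regions partially overlap — summed areas 413.50 mm² minus the doubly-counted overlap 33.28 mm² gives 380.22 mm² — area = 380.22 mm². So its area = 380.22 mm². Layer 17 is larger (456.06 vs 380.22 mm²).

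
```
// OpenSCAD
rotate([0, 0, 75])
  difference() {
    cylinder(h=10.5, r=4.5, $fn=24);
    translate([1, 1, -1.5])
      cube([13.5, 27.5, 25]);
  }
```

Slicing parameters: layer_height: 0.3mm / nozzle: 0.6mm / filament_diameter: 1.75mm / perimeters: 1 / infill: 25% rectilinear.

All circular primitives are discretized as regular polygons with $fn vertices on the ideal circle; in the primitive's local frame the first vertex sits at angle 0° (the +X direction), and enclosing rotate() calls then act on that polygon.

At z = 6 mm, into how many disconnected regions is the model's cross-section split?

At z = 6 mm: the cylinder: section is a regular 24-gon, circumradius r=4.5; the cube at (1, 1) is present — its section is the full 13.5×27.5 rectangle; Taking the first minus the rest: starting from the r=4.5 cylinder, the 13.5×27.5 cube at (1, 1) partially overlaps it — only the 7.85 mm² overlap (of its 371.25 mm²) is removed, clipping the outline — 1 connected region; (whole slice rotated 75° about Z — lengths, areas and connectivity unchanged). The result has 1 disconnected region.

1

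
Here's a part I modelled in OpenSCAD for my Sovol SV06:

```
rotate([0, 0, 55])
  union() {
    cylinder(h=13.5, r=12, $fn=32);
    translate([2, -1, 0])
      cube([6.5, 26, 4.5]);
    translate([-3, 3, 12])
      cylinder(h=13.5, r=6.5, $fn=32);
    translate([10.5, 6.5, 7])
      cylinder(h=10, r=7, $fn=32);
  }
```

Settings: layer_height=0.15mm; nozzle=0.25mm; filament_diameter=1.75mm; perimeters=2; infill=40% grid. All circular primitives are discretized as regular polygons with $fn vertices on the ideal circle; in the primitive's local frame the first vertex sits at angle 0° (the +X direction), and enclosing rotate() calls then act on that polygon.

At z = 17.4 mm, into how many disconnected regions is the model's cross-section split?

1

At z = 17.4 mm: the cylinder does not reach this height (z outside [0, 13.5]); the cube at (2, -1) does not reach this height (z outside [0, 4.5]); the r=6.5 cylinder at (-3, 3) gives a regular 32-gon of circumradius 6.5 (constant along its height); the cylinder at (10.5, 6.5) does not reach this height (z outside [7, 17]); Combining (union): only the r=6.5 cylinder at (-3, 3) is present, so the union is just that shape — 1 connected region; (whole slice rotated 55° about Z — lengths, areas and connectivity unchanged). The result has 1 disconnected region.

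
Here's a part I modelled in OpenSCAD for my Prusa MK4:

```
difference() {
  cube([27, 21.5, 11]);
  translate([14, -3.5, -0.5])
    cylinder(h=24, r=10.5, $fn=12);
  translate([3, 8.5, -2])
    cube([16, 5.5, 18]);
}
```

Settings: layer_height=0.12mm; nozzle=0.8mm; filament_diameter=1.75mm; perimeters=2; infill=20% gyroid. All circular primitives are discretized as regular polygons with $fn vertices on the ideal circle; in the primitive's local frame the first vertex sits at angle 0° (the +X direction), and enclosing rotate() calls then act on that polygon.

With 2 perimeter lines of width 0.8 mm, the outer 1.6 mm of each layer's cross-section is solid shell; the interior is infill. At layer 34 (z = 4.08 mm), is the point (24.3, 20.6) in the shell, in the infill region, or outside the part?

At z = 4.08 mm: the cube (footprint 27×21.5) is included at this height; the cylinder at (14, -3.5): section is a regular 12-gon, circumradius r=10.5; the cube at (3, 8.5) (footprint 16×5.5) is included at this height; After the difference (first − rest): starting from the 27×21.5 cube, the r=10.5 cylinder at (14, -3.5) partially overlaps it — only the 95.16 mm² overlap (of its 330.75 mm²) is removed, clipping the outline; the 16×5.5 cube at (3, 8.5) lies wholly inside it (removes its full 88.00 mm² and its 43.00 mm outline becomes a hole wall) — 1 connected region with 1 hole. Overall, the cross-section is one region with 1 hole. The nearest boundary edge runs (0.00, 21.50)→(27.00, 21.50); distance from the point to it = 0.90 mm. The point is inside the cross-section, 0.90 mm from the nearest boundary — within the 1.6 mm shell band (2 × 0.8).

shell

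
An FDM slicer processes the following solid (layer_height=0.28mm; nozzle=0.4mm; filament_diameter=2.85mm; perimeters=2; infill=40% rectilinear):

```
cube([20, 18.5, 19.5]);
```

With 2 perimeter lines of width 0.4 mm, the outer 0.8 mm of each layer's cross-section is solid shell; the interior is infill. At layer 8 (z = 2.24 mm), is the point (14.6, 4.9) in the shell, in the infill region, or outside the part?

At z = 2.24 mm: the 20×18.5 cube contributes its full rectangle. Overall, the cross-section is a single solid region. The nearest boundary edge runs (0.00, 0.00)→(20.00, 0.00); distance from the point to it = 4.90 mm. The point is inside the cross-section and 4.90 mm from the nearest boundary — more than the 0.8 mm shell width (2 × 0.4), so it's in the infill interior.

infill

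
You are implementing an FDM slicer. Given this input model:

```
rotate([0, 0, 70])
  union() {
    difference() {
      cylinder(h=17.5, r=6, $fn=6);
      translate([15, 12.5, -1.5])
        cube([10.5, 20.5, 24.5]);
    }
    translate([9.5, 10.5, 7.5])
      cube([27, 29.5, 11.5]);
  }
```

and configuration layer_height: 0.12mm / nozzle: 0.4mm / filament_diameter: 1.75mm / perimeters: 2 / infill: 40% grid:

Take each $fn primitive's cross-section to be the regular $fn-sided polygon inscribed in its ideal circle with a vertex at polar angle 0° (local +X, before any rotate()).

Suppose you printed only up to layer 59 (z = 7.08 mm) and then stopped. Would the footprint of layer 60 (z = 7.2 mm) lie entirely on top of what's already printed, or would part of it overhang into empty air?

entirely on top

Compare the two slices. At z = 7.08: the r=6 cylinder contributes a regular 6-gon of circumradius 6 (area = (6/2)·6.000²·sin(360°/6) = 93.53 mm²); the cube at (15, 12.5) is present — its section is the full 10.5×20.5 rectangle (area 215.25 mm²); After the difference (first − rest): starting from the r=6 cylinder (93.53 mm²), the 10.5×20.5 cube at (15, 12.5) misses the remaining region (no effect) — area = 93.53 mm²; the cube at (9.5, 10.5) is absent (z outside [7.5, 19]); Merging all regions: only the result so far is present, so the union is just that shape — area = 93.53 mm²; (rotated 70° about Z; rotation is an isometry so areas/perimeters/island counts are preserved). At z = 7.2: the r=6 cylinder gives a regular 6-gon of circumradius 6 (constant along its height) (area = (6/2)·6.000²·sin(360°/6) = 93.53 mm²); the 10.5×20.5 cube at (15, 12.5) contributes its full rectangle (area 215.25 mm²); Taking the first minus the rest: starting from the r=6 cylinder (93.53 mm²), the 10.5×20.5 cube at (15, 12.5) misses the remaining region (no effect) — area = 93.53 mm²; the cube at (9.5, 10.5) does not reach this height (z outside [7.5, 19]); Combining (union): only that combined region is present, so the union is just that shape — area = 93.53 mm²; (whole slice rotated 70° about Z — lengths, areas and connectivity unchanged). Checking containment: the cross-section at z = 7.2 is a subset of the cross-section at z = 7.08.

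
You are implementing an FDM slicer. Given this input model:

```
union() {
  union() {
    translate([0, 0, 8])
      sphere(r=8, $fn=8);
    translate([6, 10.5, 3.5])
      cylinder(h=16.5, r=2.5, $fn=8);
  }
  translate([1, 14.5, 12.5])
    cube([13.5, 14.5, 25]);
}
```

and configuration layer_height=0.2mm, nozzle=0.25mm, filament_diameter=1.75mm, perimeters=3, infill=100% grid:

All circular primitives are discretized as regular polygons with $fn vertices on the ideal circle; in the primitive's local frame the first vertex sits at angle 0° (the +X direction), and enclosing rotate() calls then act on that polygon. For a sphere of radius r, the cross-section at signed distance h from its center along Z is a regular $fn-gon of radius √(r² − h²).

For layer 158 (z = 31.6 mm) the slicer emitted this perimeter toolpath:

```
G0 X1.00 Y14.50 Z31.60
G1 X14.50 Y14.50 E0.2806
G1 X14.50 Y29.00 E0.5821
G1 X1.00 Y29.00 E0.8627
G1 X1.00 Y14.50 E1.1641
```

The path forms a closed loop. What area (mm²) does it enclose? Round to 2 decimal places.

195.75 mm²

Apply the shoelace formula to the sequence of (X, Y) vertices; enclosed area = 195.75 mm².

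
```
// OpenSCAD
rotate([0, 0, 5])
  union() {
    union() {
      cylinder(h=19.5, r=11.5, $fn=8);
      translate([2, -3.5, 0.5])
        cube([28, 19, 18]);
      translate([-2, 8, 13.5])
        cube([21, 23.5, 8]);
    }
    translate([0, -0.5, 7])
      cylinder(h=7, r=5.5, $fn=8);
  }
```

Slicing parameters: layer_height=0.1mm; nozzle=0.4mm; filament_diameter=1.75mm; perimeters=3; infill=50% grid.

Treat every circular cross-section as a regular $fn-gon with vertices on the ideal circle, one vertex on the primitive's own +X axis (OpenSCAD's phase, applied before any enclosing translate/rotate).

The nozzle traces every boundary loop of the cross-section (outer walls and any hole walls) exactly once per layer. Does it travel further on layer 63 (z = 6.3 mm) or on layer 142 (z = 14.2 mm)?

Layer 63 (z = 6.3): the r=11.5 cylinder gives a regular 8-gon of circumradius 11.5 (constant along its height) (perimeter = 2·8·11.500·sin(180°/8) = 70.41 mm); the 28×19 cube at (2, -3.5) contributes its full rectangle (perimeter 94.00 mm); the cube at (-2, 8) is not intersected at this z (z outside [13.5, 21.5]); Taking the union: the regions partially overlap (shared area 102.06 mm²), so the edge portions inside another operand are dropped and the merged outline is re-measured after clipping — boundary = 122.96 mm; the cylinder at (0, -0.5) does not reach this height (z outside [7, 14]); Taking the union: only that combined region is present, so the union is just that shape — boundary = 122.96 mm; (rotated 5° about Z; rotation is an isometry so areas/perimeters/island counts are preserved). So its perimeter = 122.96 mm. Layer 142 (z = 14.2): the r=11.5 cylinder gives a regular 8-gon of circumradius 11.5 (constant along its height) (perimeter = 2·8·11.500·sin(180°/8) = 70.41 mm); the cube at (2, -3.5) is present — its section is the full 28×19 rectangle (perimeter 94.00 mm); the 21×23.5 cube at (-2, 8) contributes its full rectangle (perimeter 89.00 mm); Merging all regions: the regions partially overlap (shared area 241.90 mm²), so the edge portions inside another operand are dropped and the merged outline is re-measured after clipping — boundary = 154.64 mm; the cylinder at (0, -0.5) does not reach this height (z outside [7, 14]); Merging all regions: only the result so far is present, so the union is just that shape — boundary = 154.64 mm; (rotated 5° about Z; rotation is an isometry so areas/perimeters/island counts are preserved). So its perimeter = 154.64 mm. Layer 142 is larger (154.64 vs 122.96 mm).

layer 142 (z = 14.2 mm)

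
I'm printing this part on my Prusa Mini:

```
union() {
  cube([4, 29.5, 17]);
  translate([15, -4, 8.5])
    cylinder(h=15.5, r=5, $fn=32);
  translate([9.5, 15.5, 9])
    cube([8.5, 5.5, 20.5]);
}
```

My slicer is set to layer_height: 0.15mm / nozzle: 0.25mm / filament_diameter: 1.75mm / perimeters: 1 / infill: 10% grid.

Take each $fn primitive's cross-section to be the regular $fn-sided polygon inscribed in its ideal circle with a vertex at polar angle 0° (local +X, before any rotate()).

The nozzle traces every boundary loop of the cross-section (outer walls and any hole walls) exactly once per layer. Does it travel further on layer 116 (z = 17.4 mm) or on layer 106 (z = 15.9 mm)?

layer 106 (z = 15.9 mm)

Layer 116 (z = 17.4): the cube does not reach this height (z outside [0, 17]); the r=5 cylinder at (15, -4) gives a regular 32-gon of circumradius 5 (constant along its height) (perimeter = 2·32·5.000·sin(180°/32) = 31.37 mm); the 8.5×5.5 cube at (9.5, 15.5) contributes its full rectangle (perimeter 28.00 mm); Merging all regions: the 2 present regions are separate (no shared area or edge), so areas and boundary lengths simply add and each stays a separate island — boundary = 59.37 mm. So its perimeter = 59.37 mm. Layer 106 (z = 15.9): the 4×29.5 cube contributes its full rectangle (perimeter 67.00 mm); the r=5 cylinder at (15, -4) contributes a regular 32-gon of circumradius 5 (perimeter = 2·32·5.000·sin(180°/32) = 31.37 mm); the cube at (9.5, 15.5) is present — its section is the full 8.5×5.5 rectangle (perimeter 28.00 mm); Combining (union): the 3 present regions are separate (no shared area or edge), so areas and boundary lengths simply add and each stays a separate island — boundary = 126.37 mm. So its perimeter = 126.37 mm. Layer 106 is larger (126.37 vs 59.37 mm).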